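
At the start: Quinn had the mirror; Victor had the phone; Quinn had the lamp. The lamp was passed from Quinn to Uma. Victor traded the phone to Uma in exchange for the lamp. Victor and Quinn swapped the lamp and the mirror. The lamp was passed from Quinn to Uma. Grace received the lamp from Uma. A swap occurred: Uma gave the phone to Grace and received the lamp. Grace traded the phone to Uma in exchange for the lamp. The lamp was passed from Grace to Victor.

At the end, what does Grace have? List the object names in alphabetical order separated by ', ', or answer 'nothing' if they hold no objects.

Answer: nothing

Derivation:
Tracking all object holders:
Start: mirror:Quinn, phone:Victor, lamp:Quinn
Event 1 (give lamp: Quinn -> Uma). State: mirror:Quinn, phone:Victor, lamp:Uma
Event 2 (swap phone<->lamp: now phone:Uma, lamp:Victor). State: mirror:Quinn, phone:Uma, lamp:Victor
Event 3 (swap lamp<->mirror: now lamp:Quinn, mirror:Victor). State: mirror:Victor, phone:Uma, lamp:Quinn
Event 4 (give lamp: Quinn -> Uma). State: mirror:Victor, phone:Uma, lamp:Uma
Event 5 (give lamp: Uma -> Grace). State: mirror:Victor, phone:Uma, lamp:Grace
Event 6 (swap phone<->lamp: now phone:Grace, lamp:Uma). State: mirror:Victor, phone:Grace, lamp:Uma
Event 7 (swap phone<->lamp: now phone:Uma, lamp:Grace). State: mirror:Victor, phone:Uma, lamp:Grace
Event 8 (give lamp: Grace -> Victor). State: mirror:Victor, phone:Uma, lamp:Victor

Final state: mirror:Victor, phone:Uma, lamp:Victor
Grace holds: (nothing).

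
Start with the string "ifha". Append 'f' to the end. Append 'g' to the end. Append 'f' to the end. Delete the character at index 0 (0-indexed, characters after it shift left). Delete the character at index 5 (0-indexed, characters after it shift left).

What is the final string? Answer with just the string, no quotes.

Answer: fhafg

Derivation:
Applying each edit step by step:
Start: "ifha"
Op 1 (append 'f'): "ifha" -> "ifhaf"
Op 2 (append 'g'): "ifhaf" -> "ifhafg"
Op 3 (append 'f'): "ifhafg" -> "ifhafgf"
Op 4 (delete idx 0 = 'i'): "ifhafgf" -> "fhafgf"
Op 5 (delete idx 5 = 'f'): "fhafgf" -> "fhafg"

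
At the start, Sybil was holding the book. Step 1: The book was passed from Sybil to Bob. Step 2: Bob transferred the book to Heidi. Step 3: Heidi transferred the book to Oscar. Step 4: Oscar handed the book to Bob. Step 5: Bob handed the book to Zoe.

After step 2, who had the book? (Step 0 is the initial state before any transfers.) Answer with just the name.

Tracking the book holder through step 2:
After step 0 (start): Sybil
After step 1: Bob
After step 2: Heidi

At step 2, the holder is Heidi.

Answer: Heidi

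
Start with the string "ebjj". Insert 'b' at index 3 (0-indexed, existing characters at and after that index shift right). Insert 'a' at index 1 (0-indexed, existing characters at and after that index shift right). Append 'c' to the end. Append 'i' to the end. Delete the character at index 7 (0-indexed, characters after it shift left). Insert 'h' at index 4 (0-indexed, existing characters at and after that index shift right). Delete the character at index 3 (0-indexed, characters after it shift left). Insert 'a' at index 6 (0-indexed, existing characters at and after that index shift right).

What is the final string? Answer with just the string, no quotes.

Applying each edit step by step:
Start: "ebjj"
Op 1 (insert 'b' at idx 3): "ebjj" -> "ebjbj"
Op 2 (insert 'a' at idx 1): "ebjbj" -> "eabjbj"
Op 3 (append 'c'): "eabjbj" -> "eabjbjc"
Op 4 (append 'i'): "eabjbjc" -> "eabjbjci"
Op 5 (delete idx 7 = 'i'): "eabjbjci" -> "eabjbjc"
Op 6 (insert 'h' at idx 4): "eabjbjc" -> "eabjhbjc"
Op 7 (delete idx 3 = 'j'): "eabjhbjc" -> "eabhbjc"
Op 8 (insert 'a' at idx 6): "eabhbjc" -> "eabhbjac"

Answer: eabhbjac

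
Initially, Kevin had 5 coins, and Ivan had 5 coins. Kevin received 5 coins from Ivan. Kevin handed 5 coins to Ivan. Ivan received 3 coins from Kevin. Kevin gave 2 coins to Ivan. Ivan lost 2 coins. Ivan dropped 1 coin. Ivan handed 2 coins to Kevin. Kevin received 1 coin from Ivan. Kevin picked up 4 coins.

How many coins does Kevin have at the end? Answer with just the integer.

Tracking counts step by step:
Start: Kevin=5, Ivan=5
Event 1 (Ivan -> Kevin, 5): Ivan: 5 -> 0, Kevin: 5 -> 10. State: Kevin=10, Ivan=0
Event 2 (Kevin -> Ivan, 5): Kevin: 10 -> 5, Ivan: 0 -> 5. State: Kevin=5, Ivan=5
Event 3 (Kevin -> Ivan, 3): Kevin: 5 -> 2, Ivan: 5 -> 8. State: Kevin=2, Ivan=8
Event 4 (Kevin -> Ivan, 2): Kevin: 2 -> 0, Ivan: 8 -> 10. State: Kevin=0, Ivan=10
Event 5 (Ivan -2): Ivan: 10 -> 8. State: Kevin=0, Ivan=8
Event 6 (Ivan -1): Ivan: 8 -> 7. State: Kevin=0, Ivan=7
Event 7 (Ivan -> Kevin, 2): Ivan: 7 -> 5, Kevin: 0 -> 2. State: Kevin=2, Ivan=5
Event 8 (Ivan -> Kevin, 1): Ivan: 5 -> 4, Kevin: 2 -> 3. State: Kevin=3, Ivan=4
Event 9 (Kevin +4): Kevin: 3 -> 7. State: Kevin=7, Ivan=4

Kevin's final count: 7

Answer: 7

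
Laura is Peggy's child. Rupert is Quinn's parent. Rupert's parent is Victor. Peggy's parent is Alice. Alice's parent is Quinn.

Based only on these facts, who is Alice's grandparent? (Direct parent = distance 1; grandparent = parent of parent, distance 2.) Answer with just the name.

Reconstructing the parent chain from the given facts:
  Victor -> Rupert -> Quinn -> Alice -> Peggy -> Laura
(each arrow means 'parent of the next')
Positions in the chain (0 = top):
  position of Victor: 0
  position of Rupert: 1
  position of Quinn: 2
  position of Alice: 3
  position of Peggy: 4
  position of Laura: 5

Alice is at position 3; the grandparent is 2 steps up the chain, i.e. position 1: Rupert.

Answer: Rupert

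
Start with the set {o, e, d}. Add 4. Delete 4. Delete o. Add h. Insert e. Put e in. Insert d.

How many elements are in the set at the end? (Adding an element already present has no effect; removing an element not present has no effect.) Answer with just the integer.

Answer: 3

Derivation:
Tracking the set through each operation:
Start: {d, e, o}
Event 1 (add 4): added. Set: {4, d, e, o}
Event 2 (remove 4): removed. Set: {d, e, o}
Event 3 (remove o): removed. Set: {d, e}
Event 4 (add h): added. Set: {d, e, h}
Event 5 (add e): already present, no change. Set: {d, e, h}
Event 6 (add e): already present, no change. Set: {d, e, h}
Event 7 (add d): already present, no change. Set: {d, e, h}

Final set: {d, e, h} (size 3)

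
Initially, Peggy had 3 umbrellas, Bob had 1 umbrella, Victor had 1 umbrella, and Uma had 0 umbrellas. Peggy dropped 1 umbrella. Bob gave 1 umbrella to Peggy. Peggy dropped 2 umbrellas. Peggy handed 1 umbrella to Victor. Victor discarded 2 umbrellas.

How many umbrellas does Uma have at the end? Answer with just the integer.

Answer: 0

Derivation:
Tracking counts step by step:
Start: Peggy=3, Bob=1, Victor=1, Uma=0
Event 1 (Peggy -1): Peggy: 3 -> 2. State: Peggy=2, Bob=1, Victor=1, Uma=0
Event 2 (Bob -> Peggy, 1): Bob: 1 -> 0, Peggy: 2 -> 3. State: Peggy=3, Bob=0, Victor=1, Uma=0
Event 3 (Peggy -2): Peggy: 3 -> 1. State: Peggy=1, Bob=0, Victor=1, Uma=0
Event 4 (Peggy -> Victor, 1): Peggy: 1 -> 0, Victor: 1 -> 2. State: Peggy=0, Bob=0, Victor=2, Uma=0
Event 5 (Victor -2): Victor: 2 -> 0. State: Peggy=0, Bob=0, Victor=0, Uma=0

Uma's final count: 0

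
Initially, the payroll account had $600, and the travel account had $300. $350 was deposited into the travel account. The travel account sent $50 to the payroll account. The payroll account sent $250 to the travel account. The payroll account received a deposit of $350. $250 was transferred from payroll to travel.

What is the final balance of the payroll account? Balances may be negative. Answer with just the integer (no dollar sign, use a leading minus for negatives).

Tracking account balances step by step:
Start: payroll=600, travel=300
Event 1 (deposit 350 to travel): travel: 300 + 350 = 650. Balances: payroll=600, travel=650
Event 2 (transfer 50 travel -> payroll): travel: 650 - 50 = 600, payroll: 600 + 50 = 650. Balances: payroll=650, travel=600
Event 3 (transfer 250 payroll -> travel): payroll: 650 - 250 = 400, travel: 600 + 250 = 850. Balances: payroll=400, travel=850
Event 4 (deposit 350 to payroll): payroll: 400 + 350 = 750. Balances: payroll=750, travel=850
Event 5 (transfer 250 payroll -> travel): payroll: 750 - 250 = 500, travel: 850 + 250 = 1100. Balances: payroll=500, travel=1100

Final balance of payroll: 500

Answer: 500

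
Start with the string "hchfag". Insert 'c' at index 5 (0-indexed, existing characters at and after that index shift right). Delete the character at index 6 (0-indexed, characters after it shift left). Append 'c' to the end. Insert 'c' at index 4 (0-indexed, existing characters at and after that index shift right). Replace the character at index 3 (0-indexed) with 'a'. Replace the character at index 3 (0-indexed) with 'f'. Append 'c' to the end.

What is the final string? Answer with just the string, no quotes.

Answer: hchfcaccc

Derivation:
Applying each edit step by step:
Start: "hchfag"
Op 1 (insert 'c' at idx 5): "hchfag" -> "hchfacg"
Op 2 (delete idx 6 = 'g'): "hchfacg" -> "hchfac"
Op 3 (append 'c'): "hchfac" -> "hchfacc"
Op 4 (insert 'c' at idx 4): "hchfacc" -> "hchfcacc"
Op 5 (replace idx 3: 'f' -> 'a'): "hchfcacc" -> "hchacacc"
Op 6 (replace idx 3: 'a' -> 'f'): "hchacacc" -> "hchfcacc"
Op 7 (append 'c'): "hchfcacc" -> "hchfcaccc"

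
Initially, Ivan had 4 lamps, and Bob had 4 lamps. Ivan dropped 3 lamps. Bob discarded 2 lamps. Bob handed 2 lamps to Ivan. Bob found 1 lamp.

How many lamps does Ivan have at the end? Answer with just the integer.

Tracking counts step by step:
Start: Ivan=4, Bob=4
Event 1 (Ivan -3): Ivan: 4 -> 1. State: Ivan=1, Bob=4
Event 2 (Bob -2): Bob: 4 -> 2. State: Ivan=1, Bob=2
Event 3 (Bob -> Ivan, 2): Bob: 2 -> 0, Ivan: 1 -> 3. State: Ivan=3, Bob=0
Event 4 (Bob +1): Bob: 0 -> 1. State: Ivan=3, Bob=1

Ivan's final count: 3

Answer: 3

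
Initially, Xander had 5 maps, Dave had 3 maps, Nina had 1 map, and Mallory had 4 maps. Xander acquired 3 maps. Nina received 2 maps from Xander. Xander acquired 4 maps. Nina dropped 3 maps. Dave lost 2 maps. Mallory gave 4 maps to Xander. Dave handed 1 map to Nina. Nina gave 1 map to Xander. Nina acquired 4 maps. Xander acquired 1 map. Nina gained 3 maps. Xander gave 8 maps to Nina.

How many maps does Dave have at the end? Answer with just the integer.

Answer: 0

Derivation:
Tracking counts step by step:
Start: Xander=5, Dave=3, Nina=1, Mallory=4
Event 1 (Xander +3): Xander: 5 -> 8. State: Xander=8, Dave=3, Nina=1, Mallory=4
Event 2 (Xander -> Nina, 2): Xander: 8 -> 6, Nina: 1 -> 3. State: Xander=6, Dave=3, Nina=3, Mallory=4
Event 3 (Xander +4): Xander: 6 -> 10. State: Xander=10, Dave=3, Nina=3, Mallory=4
Event 4 (Nina -3): Nina: 3 -> 0. State: Xander=10, Dave=3, Nina=0, Mallory=4
Event 5 (Dave -2): Dave: 3 -> 1. State: Xander=10, Dave=1, Nina=0, Mallory=4
Event 6 (Mallory -> Xander, 4): Mallory: 4 -> 0, Xander: 10 -> 14. State: Xander=14, Dave=1, Nina=0, Mallory=0
Event 7 (Dave -> Nina, 1): Dave: 1 -> 0, Nina: 0 -> 1. State: Xander=14, Dave=0, Nina=1, Mallory=0
Event 8 (Nina -> Xander, 1): Nina: 1 -> 0, Xander: 14 -> 15. State: Xander=15, Dave=0, Nina=0, Mallory=0
Event 9 (Nina +4): Nina: 0 -> 4. State: Xander=15, Dave=0, Nina=4, Mallory=0
Event 10 (Xander +1): Xander: 15 -> 16. State: Xander=16, Dave=0, Nina=4, Mallory=0
Event 11 (Nina +3): Nina: 4 -> 7. State: Xander=16, Dave=0, Nina=7, Mallory=0
Event 12 (Xander -> Nina, 8): Xander: 16 -> 8, Nina: 7 -> 15. State: Xander=8, Dave=0, Nina=15, Mallory=0

Dave's final count: 0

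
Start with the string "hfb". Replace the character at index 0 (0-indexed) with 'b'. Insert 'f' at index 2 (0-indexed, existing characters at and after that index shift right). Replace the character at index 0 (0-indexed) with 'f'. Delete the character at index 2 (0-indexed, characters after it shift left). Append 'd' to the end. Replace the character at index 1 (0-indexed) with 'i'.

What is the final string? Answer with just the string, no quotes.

Answer: fibd

Derivation:
Applying each edit step by step:
Start: "hfb"
Op 1 (replace idx 0: 'h' -> 'b'): "hfb" -> "bfb"
Op 2 (insert 'f' at idx 2): "bfb" -> "bffb"
Op 3 (replace idx 0: 'b' -> 'f'): "bffb" -> "fffb"
Op 4 (delete idx 2 = 'f'): "fffb" -> "ffb"
Op 5 (append 'd'): "ffb" -> "ffbd"
Op 6 (replace idx 1: 'f' -> 'i'): "ffbd" -> "fibd"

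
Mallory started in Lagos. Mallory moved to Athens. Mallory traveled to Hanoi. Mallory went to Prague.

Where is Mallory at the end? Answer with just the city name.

Tracking Mallory's location:
Start: Mallory is in Lagos.
After move 1: Lagos -> Athens. Mallory is in Athens.
After move 2: Athens -> Hanoi. Mallory is in Hanoi.
After move 3: Hanoi -> Prague. Mallory is in Prague.

Answer: Prague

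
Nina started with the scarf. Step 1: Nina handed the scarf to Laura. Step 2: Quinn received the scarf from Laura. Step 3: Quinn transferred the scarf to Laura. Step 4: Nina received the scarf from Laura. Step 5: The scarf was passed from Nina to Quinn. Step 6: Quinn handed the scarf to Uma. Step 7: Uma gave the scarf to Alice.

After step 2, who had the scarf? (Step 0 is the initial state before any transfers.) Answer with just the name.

Tracking the scarf holder through step 2:
After step 0 (start): Nina
After step 1: Laura
After step 2: Quinn

At step 2, the holder is Quinn.

Answer: Quinn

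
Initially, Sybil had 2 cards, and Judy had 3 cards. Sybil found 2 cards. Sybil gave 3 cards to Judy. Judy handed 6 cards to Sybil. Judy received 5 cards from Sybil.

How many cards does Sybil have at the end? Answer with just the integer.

Tracking counts step by step:
Start: Sybil=2, Judy=3
Event 1 (Sybil +2): Sybil: 2 -> 4. State: Sybil=4, Judy=3
Event 2 (Sybil -> Judy, 3): Sybil: 4 -> 1, Judy: 3 -> 6. State: Sybil=1, Judy=6
Event 3 (Judy -> Sybil, 6): Judy: 6 -> 0, Sybil: 1 -> 7. State: Sybil=7, Judy=0
Event 4 (Sybil -> Judy, 5): Sybil: 7 -> 2, Judy: 0 -> 5. State: Sybil=2, Judy=5

Sybil's final count: 2

Answer: 2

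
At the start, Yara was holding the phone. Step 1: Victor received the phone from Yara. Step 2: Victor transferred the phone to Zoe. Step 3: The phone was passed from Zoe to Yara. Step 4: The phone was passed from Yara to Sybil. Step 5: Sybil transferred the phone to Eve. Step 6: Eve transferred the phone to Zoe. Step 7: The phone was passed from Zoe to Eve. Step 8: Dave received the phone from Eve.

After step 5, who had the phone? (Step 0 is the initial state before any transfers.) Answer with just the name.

Tracking the phone holder through step 5:
After step 0 (start): Yara
After step 1: Victor
After step 2: Zoe
After step 3: Yara
After step 4: Sybil
After step 5: Eve

At step 5, the holder is Eve.

Answer: Eve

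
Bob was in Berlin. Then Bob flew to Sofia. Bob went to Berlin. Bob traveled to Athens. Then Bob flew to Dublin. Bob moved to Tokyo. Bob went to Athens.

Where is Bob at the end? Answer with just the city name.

Answer: Athens

Derivation:
Tracking Bob's location:
Start: Bob is in Berlin.
After move 1: Berlin -> Sofia. Bob is in Sofia.
After move 2: Sofia -> Berlin. Bob is in Berlin.
After move 3: Berlin -> Athens. Bob is in Athens.
After move 4: Athens -> Dublin. Bob is in Dublin.
After move 5: Dublin -> Tokyo. Bob is in Tokyo.
After move 6: Tokyo -> Athens. Bob is in Athens.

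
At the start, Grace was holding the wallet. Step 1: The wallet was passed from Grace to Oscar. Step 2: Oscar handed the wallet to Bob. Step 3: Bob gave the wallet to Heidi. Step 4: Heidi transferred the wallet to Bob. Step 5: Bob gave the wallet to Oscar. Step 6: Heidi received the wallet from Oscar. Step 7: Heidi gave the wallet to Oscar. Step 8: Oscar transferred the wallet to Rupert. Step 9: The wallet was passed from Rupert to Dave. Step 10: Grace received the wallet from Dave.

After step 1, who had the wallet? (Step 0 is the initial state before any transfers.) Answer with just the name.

Tracking the wallet holder through step 1:
After step 0 (start): Grace
After step 1: Oscar

At step 1, the holder is Oscar.

Answer: Oscar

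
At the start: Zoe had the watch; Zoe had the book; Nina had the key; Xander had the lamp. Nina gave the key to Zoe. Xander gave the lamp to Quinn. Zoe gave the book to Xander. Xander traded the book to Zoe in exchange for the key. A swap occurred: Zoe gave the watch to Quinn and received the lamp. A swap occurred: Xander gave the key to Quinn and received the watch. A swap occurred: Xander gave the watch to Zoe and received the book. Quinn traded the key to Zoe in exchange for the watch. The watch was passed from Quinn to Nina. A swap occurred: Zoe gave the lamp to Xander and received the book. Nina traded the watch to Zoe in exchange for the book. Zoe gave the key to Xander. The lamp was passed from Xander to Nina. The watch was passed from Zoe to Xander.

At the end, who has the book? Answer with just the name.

Tracking all object holders:
Start: watch:Zoe, book:Zoe, key:Nina, lamp:Xander
Event 1 (give key: Nina -> Zoe). State: watch:Zoe, book:Zoe, key:Zoe, lamp:Xander
Event 2 (give lamp: Xander -> Quinn). State: watch:Zoe, book:Zoe, key:Zoe, lamp:Quinn
Event 3 (give book: Zoe -> Xander). State: watch:Zoe, book:Xander, key:Zoe, lamp:Quinn
Event 4 (swap book<->key: now book:Zoe, key:Xander). State: watch:Zoe, book:Zoe, key:Xander, lamp:Quinn
Event 5 (swap watch<->lamp: now watch:Quinn, lamp:Zoe). State: watch:Quinn, book:Zoe, key:Xander, lamp:Zoe
Event 6 (swap key<->watch: now key:Quinn, watch:Xander). State: watch:Xander, book:Zoe, key:Quinn, lamp:Zoe
Event 7 (swap watch<->book: now watch:Zoe, book:Xander). State: watch:Zoe, book:Xander, key:Quinn, lamp:Zoe
Event 8 (swap key<->watch: now key:Zoe, watch:Quinn). State: watch:Quinn, book:Xander, key:Zoe, lamp:Zoe
Event 9 (give watch: Quinn -> Nina). State: watch:Nina, book:Xander, key:Zoe, lamp:Zoe
Event 10 (swap lamp<->book: now lamp:Xander, book:Zoe). State: watch:Nina, book:Zoe, key:Zoe, lamp:Xander
Event 11 (swap watch<->book: now watch:Zoe, book:Nina). State: watch:Zoe, book:Nina, key:Zoe, lamp:Xander
Event 12 (give key: Zoe -> Xander). State: watch:Zoe, book:Nina, key:Xander, lamp:Xander
Event 13 (give lamp: Xander -> Nina). State: watch:Zoe, book:Nina, key:Xander, lamp:Nina
Event 14 (give watch: Zoe -> Xander). State: watch:Xander, book:Nina, key:Xander, lamp:Nina

Final state: watch:Xander, book:Nina, key:Xander, lamp:Nina
The book is held by Nina.

Answer: Nina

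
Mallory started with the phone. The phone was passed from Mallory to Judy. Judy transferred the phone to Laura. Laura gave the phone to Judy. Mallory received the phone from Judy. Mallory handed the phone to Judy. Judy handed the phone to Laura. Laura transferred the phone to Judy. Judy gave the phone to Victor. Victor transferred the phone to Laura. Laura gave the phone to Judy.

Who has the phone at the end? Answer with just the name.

Tracking the phone through each event:
Start: Mallory has the phone.
After event 1: Judy has the phone.
After event 2: Laura has the phone.
After event 3: Judy has the phone.
After event 4: Mallory has the phone.
After event 5: Judy has the phone.
After event 6: Laura has the phone.
After event 7: Judy has the phone.
After event 8: Victor has the phone.
After event 9: Laura has the phone.
After event 10: Judy has the phone.

Answer: Judy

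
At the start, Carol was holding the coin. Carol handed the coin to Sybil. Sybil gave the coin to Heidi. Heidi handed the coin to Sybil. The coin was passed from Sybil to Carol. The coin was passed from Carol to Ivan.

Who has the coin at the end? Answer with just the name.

Answer: Ivan

Derivation:
Tracking the coin through each event:
Start: Carol has the coin.
After event 1: Sybil has the coin.
After event 2: Heidi has the coin.
After event 3: Sybil has the coin.
After event 4: Carol has the coin.
After event 5: Ivan has the coin.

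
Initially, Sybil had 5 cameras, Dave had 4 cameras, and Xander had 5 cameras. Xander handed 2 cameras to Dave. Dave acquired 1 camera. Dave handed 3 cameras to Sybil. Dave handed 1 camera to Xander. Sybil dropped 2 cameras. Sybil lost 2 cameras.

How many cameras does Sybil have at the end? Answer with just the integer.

Tracking counts step by step:
Start: Sybil=5, Dave=4, Xander=5
Event 1 (Xander -> Dave, 2): Xander: 5 -> 3, Dave: 4 -> 6. State: Sybil=5, Dave=6, Xander=3
Event 2 (Dave +1): Dave: 6 -> 7. State: Sybil=5, Dave=7, Xander=3
Event 3 (Dave -> Sybil, 3): Dave: 7 -> 4, Sybil: 5 -> 8. State: Sybil=8, Dave=4, Xander=3
Event 4 (Dave -> Xander, 1): Dave: 4 -> 3, Xander: 3 -> 4. State: Sybil=8, Dave=3, Xander=4
Event 5 (Sybil -2): Sybil: 8 -> 6. State: Sybil=6, Dave=3, Xander=4
Event 6 (Sybil -2): Sybil: 6 -> 4. State: Sybil=4, Dave=3, Xander=4

Sybil's final count: 4

Answer: 4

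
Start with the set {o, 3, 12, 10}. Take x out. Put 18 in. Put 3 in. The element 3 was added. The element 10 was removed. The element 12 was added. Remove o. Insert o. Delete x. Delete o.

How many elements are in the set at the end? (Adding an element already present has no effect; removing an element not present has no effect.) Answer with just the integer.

Answer: 3

Derivation:
Tracking the set through each operation:
Start: {10, 12, 3, o}
Event 1 (remove x): not present, no change. Set: {10, 12, 3, o}
Event 2 (add 18): added. Set: {10, 12, 18, 3, o}
Event 3 (add 3): already present, no change. Set: {10, 12, 18, 3, o}
Event 4 (add 3): already present, no change. Set: {10, 12, 18, 3, o}
Event 5 (remove 10): removed. Set: {12, 18, 3, o}
Event 6 (add 12): already present, no change. Set: {12, 18, 3, o}
Event 7 (remove o): removed. Set: {12, 18, 3}
Event 8 (add o): added. Set: {12, 18, 3, o}
Event 9 (remove x): not present, no change. Set: {12, 18, 3, o}
Event 10 (remove o): removed. Set: {12, 18, 3}

Final set: {12, 18, 3} (size 3)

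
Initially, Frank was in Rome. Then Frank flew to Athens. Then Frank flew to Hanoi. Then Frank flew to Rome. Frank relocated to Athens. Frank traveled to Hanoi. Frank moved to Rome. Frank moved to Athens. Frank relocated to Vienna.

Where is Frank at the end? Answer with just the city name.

Tracking Frank's location:
Start: Frank is in Rome.
After move 1: Rome -> Athens. Frank is in Athens.
After move 2: Athens -> Hanoi. Frank is in Hanoi.
After move 3: Hanoi -> Rome. Frank is in Rome.
After move 4: Rome -> Athens. Frank is in Athens.
After move 5: Athens -> Hanoi. Frank is in Hanoi.
After move 6: Hanoi -> Rome. Frank is in Rome.
After move 7: Rome -> Athens. Frank is in Athens.
After move 8: Athens -> Vienna. Frank is in Vienna.

Answer: Vienna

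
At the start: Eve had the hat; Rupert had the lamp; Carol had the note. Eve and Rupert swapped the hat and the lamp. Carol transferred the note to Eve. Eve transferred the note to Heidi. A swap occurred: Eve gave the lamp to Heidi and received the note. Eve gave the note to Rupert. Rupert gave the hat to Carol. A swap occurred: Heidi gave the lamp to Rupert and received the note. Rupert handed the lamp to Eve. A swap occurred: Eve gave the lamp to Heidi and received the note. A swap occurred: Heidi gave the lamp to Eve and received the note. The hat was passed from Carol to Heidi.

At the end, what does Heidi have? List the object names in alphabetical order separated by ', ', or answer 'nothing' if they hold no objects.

Tracking all object holders:
Start: hat:Eve, lamp:Rupert, note:Carol
Event 1 (swap hat<->lamp: now hat:Rupert, lamp:Eve). State: hat:Rupert, lamp:Eve, note:Carol
Event 2 (give note: Carol -> Eve). State: hat:Rupert, lamp:Eve, note:Eve
Event 3 (give note: Eve -> Heidi). State: hat:Rupert, lamp:Eve, note:Heidi
Event 4 (swap lamp<->note: now lamp:Heidi, note:Eve). State: hat:Rupert, lamp:Heidi, note:Eve
Event 5 (give note: Eve -> Rupert). State: hat:Rupert, lamp:Heidi, note:Rupert
Event 6 (give hat: Rupert -> Carol). State: hat:Carol, lamp:Heidi, note:Rupert
Event 7 (swap lamp<->note: now lamp:Rupert, note:Heidi). State: hat:Carol, lamp:Rupert, note:Heidi
Event 8 (give lamp: Rupert -> Eve). State: hat:Carol, lamp:Eve, note:Heidi
Event 9 (swap lamp<->note: now lamp:Heidi, note:Eve). State: hat:Carol, lamp:Heidi, note:Eve
Event 10 (swap lamp<->note: now lamp:Eve, note:Heidi). State: hat:Carol, lamp:Eve, note:Heidi
Event 11 (give hat: Carol -> Heidi). State: hat:Heidi, lamp:Eve, note:Heidi

Final state: hat:Heidi, lamp:Eve, note:Heidi
Heidi holds: hat, note.

Answer: hat, note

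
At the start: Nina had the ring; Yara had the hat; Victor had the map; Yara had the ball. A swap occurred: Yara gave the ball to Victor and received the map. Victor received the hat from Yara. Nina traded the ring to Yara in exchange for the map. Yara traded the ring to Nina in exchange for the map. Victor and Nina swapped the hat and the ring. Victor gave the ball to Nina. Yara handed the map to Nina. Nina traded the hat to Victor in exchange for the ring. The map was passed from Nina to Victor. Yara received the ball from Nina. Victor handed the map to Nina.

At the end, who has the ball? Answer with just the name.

Answer: Yara

Derivation:
Tracking all object holders:
Start: ring:Nina, hat:Yara, map:Victor, ball:Yara
Event 1 (swap ball<->map: now ball:Victor, map:Yara). State: ring:Nina, hat:Yara, map:Yara, ball:Victor
Event 2 (give hat: Yara -> Victor). State: ring:Nina, hat:Victor, map:Yara, ball:Victor
Event 3 (swap ring<->map: now ring:Yara, map:Nina). State: ring:Yara, hat:Victor, map:Nina, ball:Victor
Event 4 (swap ring<->map: now ring:Nina, map:Yara). State: ring:Nina, hat:Victor, map:Yara, ball:Victor
Event 5 (swap hat<->ring: now hat:Nina, ring:Victor). State: ring:Victor, hat:Nina, map:Yara, ball:Victor
Event 6 (give ball: Victor -> Nina). State: ring:Victor, hat:Nina, map:Yara, ball:Nina
Event 7 (give map: Yara -> Nina). State: ring:Victor, hat:Nina, map:Nina, ball:Nina
Event 8 (swap hat<->ring: now hat:Victor, ring:Nina). State: ring:Nina, hat:Victor, map:Nina, ball:Nina
Event 9 (give map: Nina -> Victor). State: ring:Nina, hat:Victor, map:Victor, ball:Nina
Event 10 (give ball: Nina -> Yara). State: ring:Nina, hat:Victor, map:Victor, ball:Yara
Event 11 (give map: Victor -> Nina). State: ring:Nina, hat:Victor, map:Nina, ball:Yara

Final state: ring:Nina, hat:Victor, map:Nina, ball:Yara
The ball is held by Yara.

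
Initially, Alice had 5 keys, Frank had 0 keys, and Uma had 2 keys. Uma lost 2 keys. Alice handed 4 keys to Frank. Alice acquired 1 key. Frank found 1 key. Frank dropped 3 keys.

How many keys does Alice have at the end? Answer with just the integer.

Tracking counts step by step:
Start: Alice=5, Frank=0, Uma=2
Event 1 (Uma -2): Uma: 2 -> 0. State: Alice=5, Frank=0, Uma=0
Event 2 (Alice -> Frank, 4): Alice: 5 -> 1, Frank: 0 -> 4. State: Alice=1, Frank=4, Uma=0
Event 3 (Alice +1): Alice: 1 -> 2. State: Alice=2, Frank=4, Uma=0
Event 4 (Frank +1): Frank: 4 -> 5. State: Alice=2, Frank=5, Uma=0
Event 5 (Frank -3): Frank: 5 -> 2. State: Alice=2, Frank=2, Uma=0

Alice's final count: 2

Answer: 2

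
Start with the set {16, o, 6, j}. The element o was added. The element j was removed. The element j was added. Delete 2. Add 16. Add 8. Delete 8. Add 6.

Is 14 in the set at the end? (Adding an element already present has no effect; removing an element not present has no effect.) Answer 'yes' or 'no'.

Answer: no

Derivation:
Tracking the set through each operation:
Start: {16, 6, j, o}
Event 1 (add o): already present, no change. Set: {16, 6, j, o}
Event 2 (remove j): removed. Set: {16, 6, o}
Event 3 (add j): added. Set: {16, 6, j, o}
Event 4 (remove 2): not present, no change. Set: {16, 6, j, o}
Event 5 (add 16): already present, no change. Set: {16, 6, j, o}
Event 6 (add 8): added. Set: {16, 6, 8, j, o}
Event 7 (remove 8): removed. Set: {16, 6, j, o}
Event 8 (add 6): already present, no change. Set: {16, 6, j, o}

Final set: {16, 6, j, o} (size 4)
14 is NOT in the final set.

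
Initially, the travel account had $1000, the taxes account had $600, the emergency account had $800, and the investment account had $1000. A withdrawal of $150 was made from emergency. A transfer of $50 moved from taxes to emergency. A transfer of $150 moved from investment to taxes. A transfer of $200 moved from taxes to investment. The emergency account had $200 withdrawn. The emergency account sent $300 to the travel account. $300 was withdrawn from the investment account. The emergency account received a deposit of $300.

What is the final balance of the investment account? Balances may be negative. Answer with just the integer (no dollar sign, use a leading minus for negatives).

Answer: 750

Derivation:
Tracking account balances step by step:
Start: travel=1000, taxes=600, emergency=800, investment=1000
Event 1 (withdraw 150 from emergency): emergency: 800 - 150 = 650. Balances: travel=1000, taxes=600, emergency=650, investment=1000
Event 2 (transfer 50 taxes -> emergency): taxes: 600 - 50 = 550, emergency: 650 + 50 = 700. Balances: travel=1000, taxes=550, emergency=700, investment=1000
Event 3 (transfer 150 investment -> taxes): investment: 1000 - 150 = 850, taxes: 550 + 150 = 700. Balances: travel=1000, taxes=700, emergency=700, investment=850
Event 4 (transfer 200 taxes -> investment): taxes: 700 - 200 = 500, investment: 850 + 200 = 1050. Balances: travel=1000, taxes=500, emergency=700, investment=1050
Event 5 (withdraw 200 from emergency): emergency: 700 - 200 = 500. Balances: travel=1000, taxes=500, emergency=500, investment=1050
Event 6 (transfer 300 emergency -> travel): emergency: 500 - 300 = 200, travel: 1000 + 300 = 1300. Balances: travel=1300, taxes=500, emergency=200, investment=1050
Event 7 (withdraw 300 from investment): investment: 1050 - 300 = 750. Balances: travel=1300, taxes=500, emergency=200, investment=750
Event 8 (deposit 300 to emergency): emergency: 200 + 300 = 500. Balances: travel=1300, taxes=500, emergency=500, investment=750

Final balance of investment: 750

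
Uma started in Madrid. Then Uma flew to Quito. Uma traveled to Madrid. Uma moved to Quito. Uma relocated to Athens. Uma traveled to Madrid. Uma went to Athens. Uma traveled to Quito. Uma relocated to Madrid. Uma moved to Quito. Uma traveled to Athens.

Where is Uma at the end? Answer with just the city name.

Answer: Athens

Derivation:
Tracking Uma's location:
Start: Uma is in Madrid.
After move 1: Madrid -> Quito. Uma is in Quito.
After move 2: Quito -> Madrid. Uma is in Madrid.
After move 3: Madrid -> Quito. Uma is in Quito.
After move 4: Quito -> Athens. Uma is in Athens.
After move 5: Athens -> Madrid. Uma is in Madrid.
After move 6: Madrid -> Athens. Uma is in Athens.
After move 7: Athens -> Quito. Uma is in Quito.
After move 8: Quito -> Madrid. Uma is in Madrid.
After move 9: Madrid -> Quito. Uma is in Quito.
After move 10: Quito -> Athens. Uma is in Athens.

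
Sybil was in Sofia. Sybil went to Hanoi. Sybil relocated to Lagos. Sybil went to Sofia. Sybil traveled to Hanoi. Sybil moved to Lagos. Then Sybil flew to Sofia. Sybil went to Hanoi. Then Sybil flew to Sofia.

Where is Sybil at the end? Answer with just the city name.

Answer: Sofia

Derivation:
Tracking Sybil's location:
Start: Sybil is in Sofia.
After move 1: Sofia -> Hanoi. Sybil is in Hanoi.
After move 2: Hanoi -> Lagos. Sybil is in Lagos.
After move 3: Lagos -> Sofia. Sybil is in Sofia.
After move 4: Sofia -> Hanoi. Sybil is in Hanoi.
After move 5: Hanoi -> Lagos. Sybil is in Lagos.
After move 6: Lagos -> Sofia. Sybil is in Sofia.
After move 7: Sofia -> Hanoi. Sybil is in Hanoi.
After move 8: Hanoi -> Sofia. Sybil is in Sofia.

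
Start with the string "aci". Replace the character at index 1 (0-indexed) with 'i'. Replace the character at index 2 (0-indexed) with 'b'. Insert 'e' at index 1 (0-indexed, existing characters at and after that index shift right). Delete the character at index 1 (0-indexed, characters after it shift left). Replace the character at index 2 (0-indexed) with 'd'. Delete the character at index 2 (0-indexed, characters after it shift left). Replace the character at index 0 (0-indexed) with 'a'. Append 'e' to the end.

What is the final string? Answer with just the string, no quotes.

Applying each edit step by step:
Start: "aci"
Op 1 (replace idx 1: 'c' -> 'i'): "aci" -> "aii"
Op 2 (replace idx 2: 'i' -> 'b'): "aii" -> "aib"
Op 3 (insert 'e' at idx 1): "aib" -> "aeib"
Op 4 (delete idx 1 = 'e'): "aeib" -> "aib"
Op 5 (replace idx 2: 'b' -> 'd'): "aib" -> "aid"
Op 6 (delete idx 2 = 'd'): "aid" -> "ai"
Op 7 (replace idx 0: 'a' -> 'a'): "ai" -> "ai"
Op 8 (append 'e'): "ai" -> "aie"

Answer: aie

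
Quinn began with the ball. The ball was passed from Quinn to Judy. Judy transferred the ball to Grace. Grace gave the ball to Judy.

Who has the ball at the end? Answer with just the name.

Answer: Judy

Derivation:
Tracking the ball through each event:
Start: Quinn has the ball.
After event 1: Judy has the ball.
After event 2: Grace has the ball.
After event 3: Judy has the ball.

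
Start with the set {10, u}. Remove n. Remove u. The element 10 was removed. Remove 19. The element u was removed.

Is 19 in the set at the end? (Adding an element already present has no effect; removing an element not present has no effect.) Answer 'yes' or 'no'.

Tracking the set through each operation:
Start: {10, u}
Event 1 (remove n): not present, no change. Set: {10, u}
Event 2 (remove u): removed. Set: {10}
Event 3 (remove 10): removed. Set: {}
Event 4 (remove 19): not present, no change. Set: {}
Event 5 (remove u): not present, no change. Set: {}

Final set: {} (size 0)
19 is NOT in the final set.

Answer: no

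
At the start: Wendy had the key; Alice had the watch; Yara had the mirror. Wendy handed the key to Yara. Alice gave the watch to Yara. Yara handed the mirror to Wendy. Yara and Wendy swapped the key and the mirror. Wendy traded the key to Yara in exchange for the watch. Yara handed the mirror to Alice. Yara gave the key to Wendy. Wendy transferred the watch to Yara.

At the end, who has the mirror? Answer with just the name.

Tracking all object holders:
Start: key:Wendy, watch:Alice, mirror:Yara
Event 1 (give key: Wendy -> Yara). State: key:Yara, watch:Alice, mirror:Yara
Event 2 (give watch: Alice -> Yara). State: key:Yara, watch:Yara, mirror:Yara
Event 3 (give mirror: Yara -> Wendy). State: key:Yara, watch:Yara, mirror:Wendy
Event 4 (swap key<->mirror: now key:Wendy, mirror:Yara). State: key:Wendy, watch:Yara, mirror:Yara
Event 5 (swap key<->watch: now key:Yara, watch:Wendy). State: key:Yara, watch:Wendy, mirror:Yara
Event 6 (give mirror: Yara -> Alice). State: key:Yara, watch:Wendy, mirror:Alice
Event 7 (give key: Yara -> Wendy). State: key:Wendy, watch:Wendy, mirror:Alice
Event 8 (give watch: Wendy -> Yara). State: key:Wendy, watch:Yara, mirror:Alice

Final state: key:Wendy, watch:Yara, mirror:Alice
The mirror is held by Alice.

Answer: Alice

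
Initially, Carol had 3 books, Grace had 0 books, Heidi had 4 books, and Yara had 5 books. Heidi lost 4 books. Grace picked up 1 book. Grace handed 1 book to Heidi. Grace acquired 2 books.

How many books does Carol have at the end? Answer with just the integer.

Answer: 3

Derivation:
Tracking counts step by step:
Start: Carol=3, Grace=0, Heidi=4, Yara=5
Event 1 (Heidi -4): Heidi: 4 -> 0. State: Carol=3, Grace=0, Heidi=0, Yara=5
Event 2 (Grace +1): Grace: 0 -> 1. State: Carol=3, Grace=1, Heidi=0, Yara=5
Event 3 (Grace -> Heidi, 1): Grace: 1 -> 0, Heidi: 0 -> 1. State: Carol=3, Grace=0, Heidi=1, Yara=5
Event 4 (Grace +2): Grace: 0 -> 2. State: Carol=3, Grace=2, Heidi=1, Yara=5

Carol's final count: 3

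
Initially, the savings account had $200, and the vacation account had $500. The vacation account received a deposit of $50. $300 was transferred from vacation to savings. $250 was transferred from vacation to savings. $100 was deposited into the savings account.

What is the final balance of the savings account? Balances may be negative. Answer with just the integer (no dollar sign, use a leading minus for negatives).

Answer: 850

Derivation:
Tracking account balances step by step:
Start: savings=200, vacation=500
Event 1 (deposit 50 to vacation): vacation: 500 + 50 = 550. Balances: savings=200, vacation=550
Event 2 (transfer 300 vacation -> savings): vacation: 550 - 300 = 250, savings: 200 + 300 = 500. Balances: savings=500, vacation=250
Event 3 (transfer 250 vacation -> savings): vacation: 250 - 250 = 0, savings: 500 + 250 = 750. Balances: savings=750, vacation=0
Event 4 (deposit 100 to savings): savings: 750 + 100 = 850. Balances: savings=850, vacation=0

Final balance of savings: 850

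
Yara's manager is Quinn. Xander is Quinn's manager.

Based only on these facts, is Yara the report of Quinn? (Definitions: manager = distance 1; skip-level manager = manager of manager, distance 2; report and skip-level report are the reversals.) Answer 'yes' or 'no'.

Answer: yes

Derivation:
Reconstructing the manager chain from the given facts:
  Xander -> Quinn -> Yara
(each arrow means 'manager of the next')
Positions in the chain (0 = top):
  position of Xander: 0
  position of Quinn: 1
  position of Yara: 2

Yara is at position 2, Quinn is at position 1; signed distance (j - i) = -1.
'report' requires j - i = -1. Actual distance is -1, so the relation HOLDS.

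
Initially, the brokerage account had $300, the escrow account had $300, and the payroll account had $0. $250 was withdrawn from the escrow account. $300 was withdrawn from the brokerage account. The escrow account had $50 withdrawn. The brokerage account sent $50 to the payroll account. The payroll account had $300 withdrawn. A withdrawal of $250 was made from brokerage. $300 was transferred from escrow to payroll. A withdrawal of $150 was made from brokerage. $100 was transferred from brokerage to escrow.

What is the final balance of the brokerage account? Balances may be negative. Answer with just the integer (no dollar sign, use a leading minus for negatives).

Tracking account balances step by step:
Start: brokerage=300, escrow=300, payroll=0
Event 1 (withdraw 250 from escrow): escrow: 300 - 250 = 50. Balances: brokerage=300, escrow=50, payroll=0
Event 2 (withdraw 300 from brokerage): brokerage: 300 - 300 = 0. Balances: brokerage=0, escrow=50, payroll=0
Event 3 (withdraw 50 from escrow): escrow: 50 - 50 = 0. Balances: brokerage=0, escrow=0, payroll=0
Event 4 (transfer 50 brokerage -> payroll): brokerage: 0 - 50 = -50, payroll: 0 + 50 = 50. Balances: brokerage=-50, escrow=0, payroll=50
Event 5 (withdraw 300 from payroll): payroll: 50 - 300 = -250. Balances: brokerage=-50, escrow=0, payroll=-250
Event 6 (withdraw 250 from brokerage): brokerage: -50 - 250 = -300. Balances: brokerage=-300, escrow=0, payroll=-250
Event 7 (transfer 300 escrow -> payroll): escrow: 0 - 300 = -300, payroll: -250 + 300 = 50. Balances: brokerage=-300, escrow=-300, payroll=50
Event 8 (withdraw 150 from brokerage): brokerage: -300 - 150 = -450. Balances: brokerage=-450, escrow=-300, payroll=50
Event 9 (transfer 100 brokerage -> escrow): brokerage: -450 - 100 = -550, escrow: -300 + 100 = -200. Balances: brokerage=-550, escrow=-200, payroll=50

Final balance of brokerage: -550

Answer: -550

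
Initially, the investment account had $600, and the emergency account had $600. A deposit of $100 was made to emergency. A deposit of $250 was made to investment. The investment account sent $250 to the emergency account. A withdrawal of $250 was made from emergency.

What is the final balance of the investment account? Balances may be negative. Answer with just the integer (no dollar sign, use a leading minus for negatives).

Answer: 600

Derivation:
Tracking account balances step by step:
Start: investment=600, emergency=600
Event 1 (deposit 100 to emergency): emergency: 600 + 100 = 700. Balances: investment=600, emergency=700
Event 2 (deposit 250 to investment): investment: 600 + 250 = 850. Balances: investment=850, emergency=700
Event 3 (transfer 250 investment -> emergency): investment: 850 - 250 = 600, emergency: 700 + 250 = 950. Balances: investment=600, emergency=950
Event 4 (withdraw 250 from emergency): emergency: 950 - 250 = 700. Balances: investment=600, emergency=700

Final balance of investment: 600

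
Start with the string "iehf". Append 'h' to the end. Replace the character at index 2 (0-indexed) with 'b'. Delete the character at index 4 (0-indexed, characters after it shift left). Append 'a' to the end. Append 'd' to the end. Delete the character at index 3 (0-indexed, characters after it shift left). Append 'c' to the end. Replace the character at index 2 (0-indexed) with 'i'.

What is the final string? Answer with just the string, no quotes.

Applying each edit step by step:
Start: "iehf"
Op 1 (append 'h'): "iehf" -> "iehfh"
Op 2 (replace idx 2: 'h' -> 'b'): "iehfh" -> "iebfh"
Op 3 (delete idx 4 = 'h'): "iebfh" -> "iebf"
Op 4 (append 'a'): "iebf" -> "iebfa"
Op 5 (append 'd'): "iebfa" -> "iebfad"
Op 6 (delete idx 3 = 'f'): "iebfad" -> "iebad"
Op 7 (append 'c'): "iebad" -> "iebadc"
Op 8 (replace idx 2: 'b' -> 'i'): "iebadc" -> "ieiadc"

Answer: ieiadc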